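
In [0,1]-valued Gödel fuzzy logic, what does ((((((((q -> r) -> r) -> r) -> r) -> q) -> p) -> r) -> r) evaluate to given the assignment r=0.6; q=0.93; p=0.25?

0.60

(q -> r): 0.93 > 0.6, so result = 0.6
((q -> r) -> r): 0.6 ≤ 0.6, so result = 1
(((q -> r) -> r) -> r): 1 > 0.6, so result = 0.6
((((q -> r) -> r) -> r) -> r): 0.6 ≤ 0.6, so result = 1
(((((q -> r) -> r) -> r) -> r) -> q): 1 > 0.93, so result = 0.93
((((((q -> r) -> r) -> r) -> r) -> q) -> p): 0.93 > 0.25, so result = 0.25
(((((((q -> r) -> r) -> r) -> r) -> q) -> p) -> r): 0.25 ≤ 0.6, so result = 1
((((((((q -> r) -> r) -> r) -> r) -> q) -> p) -> r) -> r): 1 > 0.6, so result = 0.6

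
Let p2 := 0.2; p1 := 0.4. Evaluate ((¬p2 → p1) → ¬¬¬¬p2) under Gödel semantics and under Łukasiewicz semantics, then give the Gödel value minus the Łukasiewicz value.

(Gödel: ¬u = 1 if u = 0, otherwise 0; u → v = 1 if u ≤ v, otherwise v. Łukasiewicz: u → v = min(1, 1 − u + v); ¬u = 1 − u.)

Gödel evaluation:
  ¬p2: Gödel ¬ of 0.2 = 0 (operand ≠ 0)
  (¬p2 → p1): 0 ≤ 0.4, so result = 1
  ¬p2: Gödel ¬ of 0.2 = 0 (operand ≠ 0)
  ¬¬p2: Gödel ¬ of 0 = 1 (operand is 0)
  ¬¬¬p2: Gödel ¬ of 1 = 0 (operand ≠ 0)
  ¬¬¬¬p2: Gödel ¬ of 0 = 1 (operand is 0)
  ((¬p2 → p1) → ¬¬¬¬p2): 1 ≤ 1, so result = 1
  Gödel value = 1
Łukasiewicz evaluation:
  ¬p2: Łukasiewicz ¬ gives 1 − 0.2 = 0.8
  (¬p2 → p1): min(1, 1 − 0.8 + 0.4) = 0.6
  ¬p2: Łukasiewicz ¬ gives 1 − 0.2 = 0.8
  ¬¬p2: Łukasiewicz ¬ gives 1 − 0.8 = 0.2
  ¬¬¬p2: Łukasiewicz ¬ gives 1 − 0.2 = 0.8
  ¬¬¬¬p2: Łukasiewicz ¬ gives 1 − 0.8 = 0.2
  ((¬p2 → p1) → ¬¬¬¬p2): min(1, 1 − 0.6 + 0.2) = 0.6
  Łukasiewicz value = 0.6
Difference: 1 − 0.6 = 0.40

0.40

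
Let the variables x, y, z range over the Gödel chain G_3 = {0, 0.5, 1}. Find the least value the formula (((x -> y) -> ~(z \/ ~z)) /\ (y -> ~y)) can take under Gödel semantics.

0.00

The minimum is attained at x = 0, y = 0, z = 0:
  (x -> y): 0 ≤ 0, so result = 1
  ~z: Gödel ¬ of 0 = 1 (operand is 0)
  (z \/ ~z) = max(0, 1) = 1
  ~(z \/ ~z): Gödel ¬ of 1 = 0 (operand ≠ 0)
  ((x -> y) -> ~(z \/ ~z)): 1 > 0, so result = 0
  ~y: Gödel ¬ of 0 = 1 (operand is 0)
  (y -> ~y): 0 ≤ 1, so result = 1
  (((x -> y) -> ~(z \/ ~z)) /\ (y -> ~y)) = min(0, 1) = 0
Checking all 27 assignments confirms none give a value below 0.00.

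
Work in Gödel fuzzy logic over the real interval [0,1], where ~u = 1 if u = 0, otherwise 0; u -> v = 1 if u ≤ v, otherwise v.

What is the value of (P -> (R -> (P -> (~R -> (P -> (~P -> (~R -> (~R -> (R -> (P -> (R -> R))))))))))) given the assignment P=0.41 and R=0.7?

1.00

~R: Gödel ¬ of 0.7 = 0 (operand ≠ 0)
~P: Gödel ¬ of 0.41 = 0 (operand ≠ 0)
~R: Gödel ¬ of 0.7 = 0 (operand ≠ 0)
~R: Gödel ¬ of 0.7 = 0 (operand ≠ 0)
(R -> R): 0.7 ≤ 0.7, so result = 1
(P -> (R -> R)): 0.41 ≤ 1, so result = 1
(R -> (P -> (R -> R))): 0.7 ≤ 1, so result = 1
(~R -> (R -> (P -> (R -> R)))): 0 ≤ 1, so result = 1
(~R -> (~R -> (R -> (P -> (R -> R))))): 0 ≤ 1, so result = 1
(~P -> (~R -> (~R -> (R -> (P -> (R -> R)))))): 0 ≤ 1, so result = 1
(P -> (~P -> (~R -> (~R -> (R -> (P -> (R -> R))))))): 0.41 ≤ 1, so result = 1
(~R -> (P -> (~P -> (~R -> (~R -> (R -> (P -> (R -> R)))))))): 0 ≤ 1, so result = 1
(P -> (~R -> (P -> (~P -> (~R -> (~R -> (R -> (P -> (R -> R))))))))): 0.41 ≤ 1, so result = 1
(R -> (P -> (~R -> (P -> (~P -> (~R -> (~R -> (R -> (P -> (R -> R)))))))))): 0.7 ≤ 1, so result = 1
(P -> (R -> (P -> (~R -> (P -> (~P -> (~R -> (~R -> (R -> (P -> (R -> R))))))))))): 0.41 ≤ 1, so result = 1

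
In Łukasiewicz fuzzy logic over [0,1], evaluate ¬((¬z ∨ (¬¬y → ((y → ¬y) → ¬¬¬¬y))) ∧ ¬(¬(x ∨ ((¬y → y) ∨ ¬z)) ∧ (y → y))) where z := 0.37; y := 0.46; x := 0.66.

0.08

¬z: Łukasiewicz ¬ gives 1 − 0.37 = 0.63
¬y: Łukasiewicz ¬ gives 1 − 0.46 = 0.54
¬¬y: Łukasiewicz ¬ gives 1 − 0.54 = 0.46
¬y: Łukasiewicz ¬ gives 1 − 0.46 = 0.54
(y → ¬y): min(1, 1 − 0.46 + 0.54) = 1
¬y: Łukasiewicz ¬ gives 1 − 0.46 = 0.54
¬¬y: Łukasiewicz ¬ gives 1 − 0.54 = 0.46
¬¬¬y: Łukasiewicz ¬ gives 1 − 0.46 = 0.54
¬¬¬¬y: Łukasiewicz ¬ gives 1 − 0.54 = 0.46
((y → ¬y) → ¬¬¬¬y): min(1, 1 − 1 + 0.46) = 0.46
(¬¬y → ((y → ¬y) → ¬¬¬¬y)): min(1, 1 − 0.46 + 0.46) = 1
(¬z ∨ (¬¬y → ((y → ¬y) → ¬¬¬¬y))) = max(0.63, 1) = 1
¬y: Łukasiewicz ¬ gives 1 − 0.46 = 0.54
(¬y → y): min(1, 1 − 0.54 + 0.46) = 0.92
¬z: Łukasiewicz ¬ gives 1 − 0.37 = 0.63
((¬y → y) ∨ ¬z) = max(0.92, 0.63) = 0.92
(x ∨ ((¬y → y) ∨ ¬z)) = max(0.66, 0.92) = 0.92
¬(x ∨ ((¬y → y) ∨ ¬z)): Łukasiewicz ¬ gives 1 − 0.92 = 0.08
(y → y): min(1, 1 − 0.46 + 0.46) = 1
(¬(x ∨ ((¬y → y) ∨ ¬z)) ∧ (y → y)) = min(0.08, 1) = 0.08
¬(¬(x ∨ ((¬y → y) ∨ ¬z)) ∧ (y → y)): Łukasiewicz ¬ gives 1 − 0.08 = 0.92
((¬z ∨ (¬¬y → ((y → ¬y) → ¬¬¬¬y))) ∧ ¬(¬(x ∨ ((¬y → y) ∨ ¬z)) ∧ (y → y))) = min(1, 0.92) = 0.92
¬((¬z ∨ (¬¬y → ((y → ¬y) → ¬¬¬¬y))) ∧ ¬(¬(x ∨ ((¬y → y) ∨ ¬z)) ∧ (y → y))): Łukasiewicz ¬ gives 1 − 0.92 = 0.08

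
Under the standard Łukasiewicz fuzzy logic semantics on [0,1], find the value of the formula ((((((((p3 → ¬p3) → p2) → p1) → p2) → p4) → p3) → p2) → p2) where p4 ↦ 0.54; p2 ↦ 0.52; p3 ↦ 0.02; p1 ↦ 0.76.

¬p3: Łukasiewicz ¬ gives 1 − 0.02 = 0.98
(p3 → ¬p3): min(1, 1 − 0.02 + 0.98) = 1
((p3 → ¬p3) → p2): min(1, 1 − 1 + 0.52) = 0.52
(((p3 → ¬p3) → p2) → p1): min(1, 1 − 0.52 + 0.76) = 1
((((p3 → ¬p3) → p2) → p1) → p2): min(1, 1 − 1 + 0.52) = 0.52
(((((p3 → ¬p3) → p2) → p1) → p2) → p4): min(1, 1 − 0.52 + 0.54) = 1
((((((p3 → ¬p3) → p2) → p1) → p2) → p4) → p3): min(1, 1 − 1 + 0.02) = 0.02
(((((((p3 → ¬p3) → p2) → p1) → p2) → p4) → p3) → p2): min(1, 1 − 0.02 + 0.52) = 1
((((((((p3 → ¬p3) → p2) → p1) → p2) → p4) → p3) → p2) → p2): min(1, 1 − 1 + 0.52) = 0.52

0.52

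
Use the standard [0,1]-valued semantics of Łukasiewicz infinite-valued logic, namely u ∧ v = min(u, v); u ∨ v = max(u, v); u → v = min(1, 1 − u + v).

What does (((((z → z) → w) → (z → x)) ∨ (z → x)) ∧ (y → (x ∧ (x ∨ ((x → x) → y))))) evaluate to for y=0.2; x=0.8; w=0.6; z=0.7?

(z → z): min(1, 1 − 0.7 + 0.7) = 1
((z → z) → w): min(1, 1 − 1 + 0.6) = 0.6
(z → x): min(1, 1 − 0.7 + 0.8) = 1
(((z → z) → w) → (z → x)): min(1, 1 − 0.6 + 1) = 1
(z → x): min(1, 1 − 0.7 + 0.8) = 1
((((z → z) → w) → (z → x)) ∨ (z → x)) = max(1, 1) = 1
(x → x): min(1, 1 − 0.8 + 0.8) = 1
((x → x) → y): min(1, 1 − 1 + 0.2) = 0.2
(x ∨ ((x → x) → y)) = max(0.8, 0.2) = 0.8
(x ∧ (x ∨ ((x → x) → y))) = min(0.8, 0.8) = 0.8
(y → (x ∧ (x ∨ ((x → x) → y)))): min(1, 1 − 0.2 + 0.8) = 1
(((((z → z) → w) → (z → x)) ∨ (z → x)) ∧ (y → (x ∧ (x ∨ ((x → x) → y))))) = min(1, 1) = 1

1.00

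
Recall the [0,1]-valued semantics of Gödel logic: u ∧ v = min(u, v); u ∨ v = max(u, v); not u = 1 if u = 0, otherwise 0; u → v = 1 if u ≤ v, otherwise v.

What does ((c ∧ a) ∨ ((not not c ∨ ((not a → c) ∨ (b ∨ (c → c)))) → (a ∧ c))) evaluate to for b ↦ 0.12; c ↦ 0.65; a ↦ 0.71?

(c ∧ a) = min(0.65, 0.71) = 0.65
not c: Gödel ¬ of 0.65 = 0 (operand ≠ 0)
not not c: Gödel ¬ of 0 = 1 (operand is 0)
not a: Gödel ¬ of 0.71 = 0 (operand ≠ 0)
(not a → c): 0 ≤ 0.65, so result = 1
(c → c): 0.65 ≤ 0.65, so result = 1
(b ∨ (c → c)) = max(0.12, 1) = 1
((not a → c) ∨ (b ∨ (c → c))) = max(1, 1) = 1
(not not c ∨ ((not a → c) ∨ (b ∨ (c → c)))) = max(1, 1) = 1
(a ∧ c) = min(0.71, 0.65) = 0.65
((not not c ∨ ((not a → c) ∨ (b ∨ (c → c)))) → (a ∧ c)): 1 > 0.65, so result = 0.65
((c ∧ a) ∨ ((not not c ∨ ((not a → c) ∨ (b ∨ (c → c)))) → (a ∧ c))) = max(0.65, 0.65) = 0.65

0.65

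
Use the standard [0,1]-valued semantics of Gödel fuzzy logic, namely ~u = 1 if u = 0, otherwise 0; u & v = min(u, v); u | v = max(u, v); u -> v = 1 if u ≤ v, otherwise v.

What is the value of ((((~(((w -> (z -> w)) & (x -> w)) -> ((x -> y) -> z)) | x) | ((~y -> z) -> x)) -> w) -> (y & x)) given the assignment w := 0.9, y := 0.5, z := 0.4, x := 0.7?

0.50

(z -> w): 0.4 ≤ 0.9, so result = 1
(w -> (z -> w)): 0.9 ≤ 1, so result = 1
(x -> w): 0.7 ≤ 0.9, so result = 1
((w -> (z -> w)) & (x -> w)) = min(1, 1) = 1
(x -> y): 0.7 > 0.5, so result = 0.5
((x -> y) -> z): 0.5 > 0.4, so result = 0.4
(((w -> (z -> w)) & (x -> w)) -> ((x -> y) -> z)): 1 > 0.4, so result = 0.4
~(((w -> (z -> w)) & (x -> w)) -> ((x -> y) -> z)): Gödel ¬ of 0.4 = 0 (operand ≠ 0)
(~(((w -> (z -> w)) & (x -> w)) -> ((x -> y) -> z)) | x) = max(0, 0.7) = 0.7
~y: Gödel ¬ of 0.5 = 0 (operand ≠ 0)
(~y -> z): 0 ≤ 0.4, so result = 1
((~y -> z) -> x): 1 > 0.7, so result = 0.7
((~(((w -> (z -> w)) & (x -> w)) -> ((x -> y) -> z)) | x) | ((~y -> z) -> x)) = max(0.7, 0.7) = 0.7
(((~(((w -> (z -> w)) & (x -> w)) -> ((x -> y) -> z)) | x) | ((~y -> z) -> x)) -> w): 0.7 ≤ 0.9, so result = 1
(y & x) = min(0.5, 0.7) = 0.5
((((~(((w -> (z -> w)) & (x -> w)) -> ((x -> y) -> z)) | x) | ((~y -> z) -> x)) -> w) -> (y & x)): 1 > 0.5, so result = 0.5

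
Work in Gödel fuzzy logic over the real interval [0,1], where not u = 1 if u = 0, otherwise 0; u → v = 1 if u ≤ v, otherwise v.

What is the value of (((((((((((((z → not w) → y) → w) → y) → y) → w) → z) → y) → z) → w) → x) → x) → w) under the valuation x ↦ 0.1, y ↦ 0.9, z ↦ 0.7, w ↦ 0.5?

0.50

not w: Gödel ¬ of 0.5 = 0 (operand ≠ 0)
(z → not w): 0.7 > 0, so result = 0
((z → not w) → y): 0 ≤ 0.9, so result = 1
(((z → not w) → y) → w): 1 > 0.5, so result = 0.5
((((z → not w) → y) → w) → y): 0.5 ≤ 0.9, so result = 1
(((((z → not w) → y) → w) → y) → y): 1 > 0.9, so result = 0.9
((((((z → not w) → y) → w) → y) → y) → w): 0.9 > 0.5, so result = 0.5
(((((((z → not w) → y) → w) → y) → y) → w) → z): 0.5 ≤ 0.7, so result = 1
((((((((z → not w) → y) → w) → y) → y) → w) → z) → y): 1 > 0.9, so result = 0.9
(((((((((z → not w) → y) → w) → y) → y) → w) → z) → y) → z): 0.9 > 0.7, so result = 0.7
((((((((((z → not w) → y) → w) → y) → y) → w) → z) → y) → z) → w): 0.7 > 0.5, so result = 0.5
(((((((((((z → not w) → y) → w) → y) → y) → w) → z) → y) → z) → w) → x): 0.5 > 0.1, so result = 0.1
((((((((((((z → not w) → y) → w) → y) → y) → w) → z) → y) → z) → w) → x) → x): 0.1 ≤ 0.1, so result = 1
(((((((((((((z → not w) → y) → w) → y) → y) → w) → z) → y) → z) → w) → x) → x) → w): 1 > 0.5, so result = 0.5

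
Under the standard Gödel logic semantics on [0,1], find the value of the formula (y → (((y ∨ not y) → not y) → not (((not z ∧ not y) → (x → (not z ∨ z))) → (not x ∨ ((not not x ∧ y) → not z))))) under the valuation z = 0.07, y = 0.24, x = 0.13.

not y: Gödel ¬ of 0.24 = 0 (operand ≠ 0)
(y ∨ not y) = max(0.24, 0) = 0.24
not y: Gödel ¬ of 0.24 = 0 (operand ≠ 0)
((y ∨ not y) → not y): 0.24 > 0, so result = 0
not z: Gödel ¬ of 0.07 = 0 (operand ≠ 0)
not y: Gödel ¬ of 0.24 = 0 (operand ≠ 0)
(not z ∧ not y) = min(0, 0) = 0
not z: Gödel ¬ of 0.07 = 0 (operand ≠ 0)
(not z ∨ z) = max(0, 0.07) = 0.07
(x → (not z ∨ z)): 0.13 > 0.07, so result = 0.07
((not z ∧ not y) → (x → (not z ∨ z))): 0 ≤ 0.07, so result = 1
not x: Gödel ¬ of 0.13 = 0 (operand ≠ 0)
not x: Gödel ¬ of 0.13 = 0 (operand ≠ 0)
not not x: Gödel ¬ of 0 = 1 (operand is 0)
(not not x ∧ y) = min(1, 0.24) = 0.24
not z: Gödel ¬ of 0.07 = 0 (operand ≠ 0)
((not not x ∧ y) → not z): 0.24 > 0, so result = 0
(not x ∨ ((not not x ∧ y) → not z)) = max(0, 0) = 0
(((not z ∧ not y) → (x → (not z ∨ z))) → (not x ∨ ((not not x ∧ y) → not z))): 1 > 0, so result = 0
not (((not z ∧ not y) → (x → (not z ∨ z))) → (not x ∨ ((not not x ∧ y) → not z))): Gödel ¬ of 0 = 1 (operand is 0)
(((y ∨ not y) → not y) → not (((not z ∧ not y) → (x → (not z ∨ z))) → (not x ∨ ((not not x ∧ y) → not z)))): 0 ≤ 1, so result = 1
(y → (((y ∨ not y) → not y) → not (((not z ∧ not y) → (x → (not z ∨ z))) → (not x ∨ ((not not x ∧ y) → not z))))): 0.24 ≤ 1, so result = 1

1.00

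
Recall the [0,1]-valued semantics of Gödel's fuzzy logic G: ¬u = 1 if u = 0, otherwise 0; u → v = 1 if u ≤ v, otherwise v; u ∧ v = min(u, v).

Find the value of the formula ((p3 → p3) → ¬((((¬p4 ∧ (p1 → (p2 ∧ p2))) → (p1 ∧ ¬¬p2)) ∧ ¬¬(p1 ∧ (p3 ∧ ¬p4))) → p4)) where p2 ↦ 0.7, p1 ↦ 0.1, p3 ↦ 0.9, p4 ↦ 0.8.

0.00

(p3 → p3): 0.9 ≤ 0.9, so result = 1
¬p4: Gödel ¬ of 0.8 = 0 (operand ≠ 0)
(p2 ∧ p2) = min(0.7, 0.7) = 0.7
(p1 → (p2 ∧ p2)): 0.1 ≤ 0.7, so result = 1
(¬p4 ∧ (p1 → (p2 ∧ p2))) = min(0, 1) = 0
¬p2: Gödel ¬ of 0.7 = 0 (operand ≠ 0)
¬¬p2: Gödel ¬ of 0 = 1 (operand is 0)
(p1 ∧ ¬¬p2) = min(0.1, 1) = 0.1
((¬p4 ∧ (p1 → (p2 ∧ p2))) → (p1 ∧ ¬¬p2)): 0 ≤ 0.1, so result = 1
¬p4: Gödel ¬ of 0.8 = 0 (operand ≠ 0)
(p3 ∧ ¬p4) = min(0.9, 0) = 0
(p1 ∧ (p3 ∧ ¬p4)) = min(0.1, 0) = 0
¬(p1 ∧ (p3 ∧ ¬p4)): Gödel ¬ of 0 = 1 (operand is 0)
¬¬(p1 ∧ (p3 ∧ ¬p4)): Gödel ¬ of 1 = 0 (operand ≠ 0)
(((¬p4 ∧ (p1 → (p2 ∧ p2))) → (p1 ∧ ¬¬p2)) ∧ ¬¬(p1 ∧ (p3 ∧ ¬p4))) = min(1, 0) = 0
((((¬p4 ∧ (p1 → (p2 ∧ p2))) → (p1 ∧ ¬¬p2)) ∧ ¬¬(p1 ∧ (p3 ∧ ¬p4))) → p4): 0 ≤ 0.8, so result = 1
¬((((¬p4 ∧ (p1 → (p2 ∧ p2))) → (p1 ∧ ¬¬p2)) ∧ ¬¬(p1 ∧ (p3 ∧ ¬p4))) → p4): Gödel ¬ of 1 = 0 (operand ≠ 0)
((p3 → p3) → ¬((((¬p4 ∧ (p1 → (p2 ∧ p2))) → (p1 ∧ ¬¬p2)) ∧ ¬¬(p1 ∧ (p3 ∧ ¬p4))) → p4)): 1 > 0, so result = 0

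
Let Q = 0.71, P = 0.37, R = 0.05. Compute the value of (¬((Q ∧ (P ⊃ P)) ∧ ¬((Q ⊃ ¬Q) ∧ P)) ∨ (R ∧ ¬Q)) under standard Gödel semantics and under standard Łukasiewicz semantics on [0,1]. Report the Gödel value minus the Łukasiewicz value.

-0.37

Gödel evaluation:
  (P ⊃ P): 0.37 ≤ 0.37, so result = 1
  (Q ∧ (P ⊃ P)) = min(0.71, 1) = 0.71
  ¬Q: Gödel ¬ of 0.71 = 0 (operand ≠ 0)
  (Q ⊃ ¬Q): 0.71 > 0, so result = 0
  ((Q ⊃ ¬Q) ∧ P) = min(0, 0.37) = 0
  ¬((Q ⊃ ¬Q) ∧ P): Gödel ¬ of 0 = 1 (operand is 0)
  ((Q ∧ (P ⊃ P)) ∧ ¬((Q ⊃ ¬Q) ∧ P)) = min(0.71, 1) = 0.71
  ¬((Q ∧ (P ⊃ P)) ∧ ¬((Q ⊃ ¬Q) ∧ P)): Gödel ¬ of 0.71 = 0 (operand ≠ 0)
  ¬Q: Gödel ¬ of 0.71 = 0 (operand ≠ 0)
  (R ∧ ¬Q) = min(0.05, 0) = 0
  (¬((Q ∧ (P ⊃ P)) ∧ ¬((Q ⊃ ¬Q) ∧ P)) ∨ (R ∧ ¬Q)) = max(0, 0) = 0
  Gödel value = 0
Łukasiewicz evaluation:
  (P ⊃ P): min(1, 1 − 0.37 + 0.37) = 1
  (Q ∧ (P ⊃ P)) = min(0.71, 1) = 0.71
  ¬Q: Łukasiewicz ¬ gives 1 − 0.71 = 0.29
  (Q ⊃ ¬Q): min(1, 1 − 0.71 + 0.29) = 0.58
  ((Q ⊃ ¬Q) ∧ P) = min(0.58, 0.37) = 0.37
  ¬((Q ⊃ ¬Q) ∧ P): Łukasiewicz ¬ gives 1 − 0.37 = 0.63
  ((Q ∧ (P ⊃ P)) ∧ ¬((Q ⊃ ¬Q) ∧ P)) = min(0.71, 0.63) = 0.63
  ¬((Q ∧ (P ⊃ P)) ∧ ¬((Q ⊃ ¬Q) ∧ P)): Łukasiewicz ¬ gives 1 − 0.63 = 0.37
  ¬Q: Łukasiewicz ¬ gives 1 − 0.71 = 0.29
  (R ∧ ¬Q) = min(0.05, 0.29) = 0.05
  (¬((Q ∧ (P ⊃ P)) ∧ ¬((Q ⊃ ¬Q) ∧ P)) ∨ (R ∧ ¬Q)) = max(0.37, 0.05) = 0.37
  Łukasiewicz value = 0.37
Difference: 0 − 0.37 = -0.37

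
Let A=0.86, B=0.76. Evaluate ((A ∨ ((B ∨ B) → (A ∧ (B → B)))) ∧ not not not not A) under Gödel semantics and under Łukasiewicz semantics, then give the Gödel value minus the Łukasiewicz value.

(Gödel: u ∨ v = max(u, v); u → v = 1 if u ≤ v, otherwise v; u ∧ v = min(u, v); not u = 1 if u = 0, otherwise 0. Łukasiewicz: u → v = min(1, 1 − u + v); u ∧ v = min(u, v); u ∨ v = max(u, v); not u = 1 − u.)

Gödel evaluation:
  (B ∨ B) = max(0.76, 0.76) = 0.76
  (B → B): 0.76 ≤ 0.76, so result = 1
  (A ∧ (B → B)) = min(0.86, 1) = 0.86
  ((B ∨ B) → (A ∧ (B → B))): 0.76 ≤ 0.86, so result = 1
  (A ∨ ((B ∨ B) → (A ∧ (B → B)))) = max(0.86, 1) = 1
  not A: Gödel ¬ of 0.86 = 0 (operand ≠ 0)
  not not A: Gödel ¬ of 0 = 1 (operand is 0)
  not not not A: Gödel ¬ of 1 = 0 (operand ≠ 0)
  not not not not A: Gödel ¬ of 0 = 1 (operand is 0)
  ((A ∨ ((B ∨ B) → (A ∧ (B → B)))) ∧ not not not not A) = min(1, 1) = 1
  Gödel value = 1
Łukasiewicz evaluation:
  (B ∨ B) = max(0.76, 0.76) = 0.76
  (B → B): min(1, 1 − 0.76 + 0.76) = 1
  (A ∧ (B → B)) = min(0.86, 1) = 0.86
  ((B ∨ B) → (A ∧ (B → B))): min(1, 1 − 0.76 + 0.86) = 1
  (A ∨ ((B ∨ B) → (A ∧ (B → B)))) = max(0.86, 1) = 1
  not A: Łukasiewicz ¬ gives 1 − 0.86 = 0.14
  not not A: Łukasiewicz ¬ gives 1 − 0.14 = 0.86
  not not not A: Łukasiewicz ¬ gives 1 − 0.86 = 0.14
  not not not not A: Łukasiewicz ¬ gives 1 − 0.14 = 0.86
  ((A ∨ ((B ∨ B) → (A ∧ (B → B)))) ∧ not not not not A) = min(1, 0.86) = 0.86
  Łukasiewicz value = 0.86
Difference: 1 − 0.86 = 0.14

0.14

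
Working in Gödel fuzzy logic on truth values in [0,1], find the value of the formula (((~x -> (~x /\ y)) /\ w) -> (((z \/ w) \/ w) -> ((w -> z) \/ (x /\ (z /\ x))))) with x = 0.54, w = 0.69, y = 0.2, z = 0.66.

0.66

~x: Gödel ¬ of 0.54 = 0 (operand ≠ 0)
~x: Gödel ¬ of 0.54 = 0 (operand ≠ 0)
(~x /\ y) = min(0, 0.2) = 0
(~x -> (~x /\ y)): 0 ≤ 0, so result = 1
((~x -> (~x /\ y)) /\ w) = min(1, 0.69) = 0.69
(z \/ w) = max(0.66, 0.69) = 0.69
((z \/ w) \/ w) = max(0.69, 0.69) = 0.69
(w -> z): 0.69 > 0.66, so result = 0.66
(z /\ x) = min(0.66, 0.54) = 0.54
(x /\ (z /\ x)) = min(0.54, 0.54) = 0.54
((w -> z) \/ (x /\ (z /\ x))) = max(0.66, 0.54) = 0.66
(((z \/ w) \/ w) -> ((w -> z) \/ (x /\ (z /\ x)))): 0.69 > 0.66, so result = 0.66
(((~x -> (~x /\ y)) /\ w) -> (((z \/ w) \/ w) -> ((w -> z) \/ (x /\ (z /\ x))))): 0.69 > 0.66, so result = 0.66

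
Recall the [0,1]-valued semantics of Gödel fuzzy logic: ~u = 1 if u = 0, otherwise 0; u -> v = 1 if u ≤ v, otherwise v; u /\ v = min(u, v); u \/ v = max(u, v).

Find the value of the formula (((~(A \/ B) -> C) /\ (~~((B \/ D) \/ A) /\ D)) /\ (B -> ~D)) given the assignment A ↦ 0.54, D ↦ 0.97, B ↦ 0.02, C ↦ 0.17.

(A \/ B) = max(0.54, 0.02) = 0.54
~(A \/ B): Gödel ¬ of 0.54 = 0 (operand ≠ 0)
(~(A \/ B) -> C): 0 ≤ 0.17, so result = 1
(B \/ D) = max(0.02, 0.97) = 0.97
((B \/ D) \/ A) = max(0.97, 0.54) = 0.97
~((B \/ D) \/ A): Gödel ¬ of 0.97 = 0 (operand ≠ 0)
~~((B \/ D) \/ A): Gödel ¬ of 0 = 1 (operand is 0)
(~~((B \/ D) \/ A) /\ D) = min(1, 0.97) = 0.97
((~(A \/ B) -> C) /\ (~~((B \/ D) \/ A) /\ D)) = min(1, 0.97) = 0.97
~D: Gödel ¬ of 0.97 = 0 (operand ≠ 0)
(B -> ~D): 0.02 > 0, so result = 0
(((~(A \/ B) -> C) /\ (~~((B \/ D) \/ A) /\ D)) /\ (B -> ~D)) = min(0.97, 0) = 0

0.00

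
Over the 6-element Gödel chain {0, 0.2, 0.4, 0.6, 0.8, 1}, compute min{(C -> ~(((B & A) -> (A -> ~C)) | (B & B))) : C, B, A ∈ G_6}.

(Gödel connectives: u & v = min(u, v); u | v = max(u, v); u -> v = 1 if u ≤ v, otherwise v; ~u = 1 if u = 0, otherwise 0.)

The minimum is attained at C = 0.2, B = 0, A = 0:
  (B & A) = min(0, 0) = 0
  ~C: Gödel ¬ of 0.2 = 0 (operand ≠ 0)
  (A -> ~C): 0 ≤ 0, so result = 1
  ((B & A) -> (A -> ~C)): 0 ≤ 1, so result = 1
  (B & B) = min(0, 0) = 0
  (((B & A) -> (A -> ~C)) | (B & B)) = max(1, 0) = 1
  ~(((B & A) -> (A -> ~C)) | (B & B)): Gödel ¬ of 1 = 0 (operand ≠ 0)
  (C -> ~(((B & A) -> (A -> ~C)) | (B & B))): 0.2 > 0, so result = 0
Checking all 216 assignments confirms none give a value below 0.00.

0.00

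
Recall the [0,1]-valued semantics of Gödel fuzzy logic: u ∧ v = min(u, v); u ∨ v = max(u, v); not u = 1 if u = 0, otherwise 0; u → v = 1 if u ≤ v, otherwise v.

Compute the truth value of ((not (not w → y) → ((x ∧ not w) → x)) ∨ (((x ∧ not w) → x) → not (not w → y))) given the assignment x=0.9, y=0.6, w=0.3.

1.00

not w: Gödel ¬ of 0.3 = 0 (operand ≠ 0)
(not w → y): 0 ≤ 0.6, so result = 1
not (not w → y): Gödel ¬ of 1 = 0 (operand ≠ 0)
not w: Gödel ¬ of 0.3 = 0 (operand ≠ 0)
(x ∧ not w) = min(0.9, 0) = 0
((x ∧ not w) → x): 0 ≤ 0.9, so result = 1
(not (not w → y) → ((x ∧ not w) → x)): 0 ≤ 1, so result = 1
not w: Gödel ¬ of 0.3 = 0 (operand ≠ 0)
(x ∧ not w) = min(0.9, 0) = 0
((x ∧ not w) → x): 0 ≤ 0.9, so result = 1
not w: Gödel ¬ of 0.3 = 0 (operand ≠ 0)
(not w → y): 0 ≤ 0.6, so result = 1
not (not w → y): Gödel ¬ of 1 = 0 (operand ≠ 0)
(((x ∧ not w) → x) → not (not w → y)): 1 > 0, so result = 0
((not (not w → y) → ((x ∧ not w) → x)) ∨ (((x ∧ not w) → x) → not (not w → y))) = max(1, 0) = 1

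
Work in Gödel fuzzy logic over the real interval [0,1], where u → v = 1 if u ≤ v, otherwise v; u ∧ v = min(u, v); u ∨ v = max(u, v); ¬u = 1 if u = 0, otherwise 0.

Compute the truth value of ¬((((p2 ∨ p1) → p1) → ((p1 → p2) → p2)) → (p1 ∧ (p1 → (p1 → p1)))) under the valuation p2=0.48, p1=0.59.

0.00

(p2 ∨ p1) = max(0.48, 0.59) = 0.59
((p2 ∨ p1) → p1): 0.59 ≤ 0.59, so result = 1
(p1 → p2): 0.59 > 0.48, so result = 0.48
((p1 → p2) → p2): 0.48 ≤ 0.48, so result = 1
(((p2 ∨ p1) → p1) → ((p1 → p2) → p2)): 1 ≤ 1, so result = 1
(p1 → p1): 0.59 ≤ 0.59, so result = 1
(p1 → (p1 → p1)): 0.59 ≤ 1, so result = 1
(p1 ∧ (p1 → (p1 → p1))) = min(0.59, 1) = 0.59
((((p2 ∨ p1) → p1) → ((p1 → p2) → p2)) → (p1 ∧ (p1 → (p1 → p1)))): 1 > 0.59, so result = 0.59
¬((((p2 ∨ p1) → p1) → ((p1 → p2) → p2)) → (p1 ∧ (p1 → (p1 → p1)))): Gödel ¬ of 0.59 = 0 (operand ≠ 0)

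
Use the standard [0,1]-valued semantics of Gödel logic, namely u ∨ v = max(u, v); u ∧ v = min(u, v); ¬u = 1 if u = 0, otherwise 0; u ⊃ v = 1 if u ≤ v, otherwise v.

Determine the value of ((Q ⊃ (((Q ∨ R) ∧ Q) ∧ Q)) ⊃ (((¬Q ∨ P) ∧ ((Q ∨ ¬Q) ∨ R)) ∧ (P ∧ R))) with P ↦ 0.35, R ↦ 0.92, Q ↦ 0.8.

0.35

(Q ∨ R) = max(0.8, 0.92) = 0.92
((Q ∨ R) ∧ Q) = min(0.92, 0.8) = 0.8
(((Q ∨ R) ∧ Q) ∧ Q) = min(0.8, 0.8) = 0.8
(Q ⊃ (((Q ∨ R) ∧ Q) ∧ Q)): 0.8 ≤ 0.8, so result = 1
¬Q: Gödel ¬ of 0.8 = 0 (operand ≠ 0)
(¬Q ∨ P) = max(0, 0.35) = 0.35
¬Q: Gödel ¬ of 0.8 = 0 (operand ≠ 0)
(Q ∨ ¬Q) = max(0.8, 0) = 0.8
((Q ∨ ¬Q) ∨ R) = max(0.8, 0.92) = 0.92
((¬Q ∨ P) ∧ ((Q ∨ ¬Q) ∨ R)) = min(0.35, 0.92) = 0.35
(P ∧ R) = min(0.35, 0.92) = 0.35
(((¬Q ∨ P) ∧ ((Q ∨ ¬Q) ∨ R)) ∧ (P ∧ R)) = min(0.35, 0.35) = 0.35
((Q ⊃ (((Q ∨ R) ∧ Q) ∧ Q)) ⊃ (((¬Q ∨ P) ∧ ((Q ∨ ¬Q) ∨ R)) ∧ (P ∧ R))): 1 > 0.35, so result = 0.35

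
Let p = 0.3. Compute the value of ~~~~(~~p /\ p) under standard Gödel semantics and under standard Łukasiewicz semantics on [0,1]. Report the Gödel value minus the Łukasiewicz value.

0.70

Gödel evaluation:
  ~p: Gödel ¬ of 0.3 = 0 (operand ≠ 0)
  ~~p: Gödel ¬ of 0 = 1 (operand is 0)
  (~~p /\ p) = min(1, 0.3) = 0.3
  ~(~~p /\ p): Gödel ¬ of 0.3 = 0 (operand ≠ 0)
  ~~(~~p /\ p): Gödel ¬ of 0 = 1 (operand is 0)
  ~~~(~~p /\ p): Gödel ¬ of 1 = 0 (operand ≠ 0)
  ~~~~(~~p /\ p): Gödel ¬ of 0 = 1 (operand is 0)
  Gödel value = 1
Łukasiewicz evaluation:
  ~p: Łukasiewicz ¬ gives 1 − 0.3 = 0.7
  ~~p: Łukasiewicz ¬ gives 1 − 0.7 = 0.3
  (~~p /\ p) = min(0.3, 0.3) = 0.3
  ~(~~p /\ p): Łukasiewicz ¬ gives 1 − 0.3 = 0.7
  ~~(~~p /\ p): Łukasiewicz ¬ gives 1 − 0.7 = 0.3
  ~~~(~~p /\ p): Łukasiewicz ¬ gives 1 − 0.3 = 0.7
  ~~~~(~~p /\ p): Łukasiewicz ¬ gives 1 − 0.7 = 0.3
  Łukasiewicz value = 0.3
Difference: 1 − 0.3 = 0.70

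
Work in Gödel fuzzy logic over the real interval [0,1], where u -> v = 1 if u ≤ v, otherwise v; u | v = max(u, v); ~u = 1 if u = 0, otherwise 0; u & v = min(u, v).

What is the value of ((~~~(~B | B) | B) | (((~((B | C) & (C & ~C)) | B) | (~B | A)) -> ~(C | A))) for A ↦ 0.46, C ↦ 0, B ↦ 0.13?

~B: Gödel ¬ of 0.13 = 0 (operand ≠ 0)
(~B | B) = max(0, 0.13) = 0.13
~(~B | B): Gödel ¬ of 0.13 = 0 (operand ≠ 0)
~~(~B | B): Gödel ¬ of 0 = 1 (operand is 0)
~~~(~B | B): Gödel ¬ of 1 = 0 (operand ≠ 0)
(~~~(~B | B) | B) = max(0, 0.13) = 0.13
(B | C) = max(0.13, 0) = 0.13
~C: Gödel ¬ of 0 = 1 (operand is 0)
(C & ~C) = min(0, 1) = 0
((B | C) & (C & ~C)) = min(0.13, 0) = 0
~((B | C) & (C & ~C)): Gödel ¬ of 0 = 1 (operand is 0)
(~((B | C) & (C & ~C)) | B) = max(1, 0.13) = 1
~B: Gödel ¬ of 0.13 = 0 (operand ≠ 0)
(~B | A) = max(0, 0.46) = 0.46
((~((B | C) & (C & ~C)) | B) | (~B | A)) = max(1, 0.46) = 1
(C | A) = max(0, 0.46) = 0.46
~(C | A): Gödel ¬ of 0.46 = 0 (operand ≠ 0)
(((~((B | C) & (C & ~C)) | B) | (~B | A)) -> ~(C | A)): 1 > 0, so result = 0
((~~~(~B | B) | B) | (((~((B | C) & (C & ~C)) | B) | (~B | A)) -> ~(C | A))) = max(0.13, 0) = 0.13

0.13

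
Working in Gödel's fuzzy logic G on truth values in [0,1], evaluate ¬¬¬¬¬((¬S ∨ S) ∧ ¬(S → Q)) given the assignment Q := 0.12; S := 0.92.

1.00

¬S: Gödel ¬ of 0.92 = 0 (operand ≠ 0)
(¬S ∨ S) = max(0, 0.92) = 0.92
(S → Q): 0.92 > 0.12, so result = 0.12
¬(S → Q): Gödel ¬ of 0.12 = 0 (operand ≠ 0)
((¬S ∨ S) ∧ ¬(S → Q)) = min(0.92, 0) = 0
¬((¬S ∨ S) ∧ ¬(S → Q)): Gödel ¬ of 0 = 1 (operand is 0)
¬¬((¬S ∨ S) ∧ ¬(S → Q)): Gödel ¬ of 1 = 0 (operand ≠ 0)
¬¬¬((¬S ∨ S) ∧ ¬(S → Q)): Gödel ¬ of 0 = 1 (operand is 0)
¬¬¬¬((¬S ∨ S) ∧ ¬(S → Q)): Gödel ¬ of 1 = 0 (operand ≠ 0)
¬¬¬¬¬((¬S ∨ S) ∧ ¬(S → Q)): Gödel ¬ of 0 = 1 (operand is 0)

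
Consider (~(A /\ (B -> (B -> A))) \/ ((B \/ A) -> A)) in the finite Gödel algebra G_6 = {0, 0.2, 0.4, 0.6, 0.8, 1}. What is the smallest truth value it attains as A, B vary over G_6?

0.20

The minimum is attained at A = 0.2, B = 0.4:
  (B -> A): 0.4 > 0.2, so result = 0.2
  (B -> (B -> A)): 0.4 > 0.2, so result = 0.2
  (A /\ (B -> (B -> A))) = min(0.2, 0.2) = 0.2
  ~(A /\ (B -> (B -> A))): Gödel ¬ of 0.2 = 0 (operand ≠ 0)
  (B \/ A) = max(0.4, 0.2) = 0.4
  ((B \/ A) -> A): 0.4 > 0.2, so result = 0.2
  (~(A /\ (B -> (B -> A))) \/ ((B \/ A) -> A)) = max(0, 0.2) = 0.2
Checking all 36 assignments confirms none give a value below 0.20.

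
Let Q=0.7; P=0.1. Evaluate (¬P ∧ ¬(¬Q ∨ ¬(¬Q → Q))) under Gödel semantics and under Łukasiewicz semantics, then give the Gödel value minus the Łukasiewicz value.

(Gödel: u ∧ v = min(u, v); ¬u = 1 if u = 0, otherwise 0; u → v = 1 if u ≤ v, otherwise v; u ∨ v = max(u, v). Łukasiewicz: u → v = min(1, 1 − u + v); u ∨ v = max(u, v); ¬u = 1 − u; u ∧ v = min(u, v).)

Gödel evaluation:
  ¬P: Gödel ¬ of 0.1 = 0 (operand ≠ 0)
  ¬Q: Gödel ¬ of 0.7 = 0 (operand ≠ 0)
  ¬Q: Gödel ¬ of 0.7 = 0 (operand ≠ 0)
  (¬Q → Q): 0 ≤ 0.7, so result = 1
  ¬(¬Q → Q): Gödel ¬ of 1 = 0 (operand ≠ 0)
  (¬Q ∨ ¬(¬Q → Q)) = max(0, 0) = 0
  ¬(¬Q ∨ ¬(¬Q → Q)): Gödel ¬ of 0 = 1 (operand is 0)
  (¬P ∧ ¬(¬Q ∨ ¬(¬Q → Q))) = min(0, 1) = 0
  Gödel value = 0
Łukasiewicz evaluation:
  ¬P: Łukasiewicz ¬ gives 1 − 0.1 = 0.9
  ¬Q: Łukasiewicz ¬ gives 1 − 0.7 = 0.3
  ¬Q: Łukasiewicz ¬ gives 1 − 0.7 = 0.3
  (¬Q → Q): min(1, 1 − 0.3 + 0.7) = 1
  ¬(¬Q → Q): Łukasiewicz ¬ gives 1 − 1 = 0
  (¬Q ∨ ¬(¬Q → Q)) = max(0.3, 0) = 0.3
  ¬(¬Q ∨ ¬(¬Q → Q)): Łukasiewicz ¬ gives 1 − 0.3 = 0.7
  (¬P ∧ ¬(¬Q ∨ ¬(¬Q → Q))) = min(0.9, 0.7) = 0.7
  Łukasiewicz value = 0.7
Difference: 0 − 0.7 = -0.70

-0.70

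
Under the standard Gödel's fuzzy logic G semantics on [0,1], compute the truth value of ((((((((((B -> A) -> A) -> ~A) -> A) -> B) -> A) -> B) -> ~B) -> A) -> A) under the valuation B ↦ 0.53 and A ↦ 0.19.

(B -> A): 0.53 > 0.19, so result = 0.19
((B -> A) -> A): 0.19 ≤ 0.19, so result = 1
~A: Gödel ¬ of 0.19 = 0 (operand ≠ 0)
(((B -> A) -> A) -> ~A): 1 > 0, so result = 0
((((B -> A) -> A) -> ~A) -> A): 0 ≤ 0.19, so result = 1
(((((B -> A) -> A) -> ~A) -> A) -> B): 1 > 0.53, so result = 0.53
((((((B -> A) -> A) -> ~A) -> A) -> B) -> A): 0.53 > 0.19, so result = 0.19
(((((((B -> A) -> A) -> ~A) -> A) -> B) -> A) -> B): 0.19 ≤ 0.53, so result = 1
~B: Gödel ¬ of 0.53 = 0 (operand ≠ 0)
((((((((B -> A) -> A) -> ~A) -> A) -> B) -> A) -> B) -> ~B): 1 > 0, so result = 0
(((((((((B -> A) -> A) -> ~A) -> A) -> B) -> A) -> B) -> ~B) -> A): 0 ≤ 0.19, so result = 1
((((((((((B -> A) -> A) -> ~A) -> A) -> B) -> A) -> B) -> ~B) -> A) -> A): 1 > 0.19, so result = 0.19

0.19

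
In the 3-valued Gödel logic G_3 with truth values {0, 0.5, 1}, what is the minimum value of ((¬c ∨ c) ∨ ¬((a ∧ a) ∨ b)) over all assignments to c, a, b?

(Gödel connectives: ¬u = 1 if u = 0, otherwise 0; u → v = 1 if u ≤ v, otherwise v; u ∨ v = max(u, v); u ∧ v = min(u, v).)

The minimum is attained at c = 0.5, a = 0, b = 0.5:
  ¬c: Gödel ¬ of 0.5 = 0 (operand ≠ 0)
  (¬c ∨ c) = max(0, 0.5) = 0.5
  (a ∧ a) = min(0, 0) = 0
  ((a ∧ a) ∨ b) = max(0, 0.5) = 0.5
  ¬((a ∧ a) ∨ b): Gödel ¬ of 0.5 = 0 (operand ≠ 0)
  ((¬c ∨ c) ∨ ¬((a ∧ a) ∨ b)) = max(0.5, 0) = 0.5
Checking all 27 assignments confirms none give a value below 0.50.

0.50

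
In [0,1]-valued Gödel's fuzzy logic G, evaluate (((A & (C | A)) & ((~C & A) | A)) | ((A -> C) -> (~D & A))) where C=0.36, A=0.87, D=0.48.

0.87

(C | A) = max(0.36, 0.87) = 0.87
(A & (C | A)) = min(0.87, 0.87) = 0.87
~C: Gödel ¬ of 0.36 = 0 (operand ≠ 0)
(~C & A) = min(0, 0.87) = 0
((~C & A) | A) = max(0, 0.87) = 0.87
((A & (C | A)) & ((~C & A) | A)) = min(0.87, 0.87) = 0.87
(A -> C): 0.87 > 0.36, so result = 0.36
~D: Gödel ¬ of 0.48 = 0 (operand ≠ 0)
(~D & A) = min(0, 0.87) = 0
((A -> C) -> (~D & A)): 0.36 > 0, so result = 0
(((A & (C | A)) & ((~C & A) | A)) | ((A -> C) -> (~D & A))) = max(0.87, 0) = 0.87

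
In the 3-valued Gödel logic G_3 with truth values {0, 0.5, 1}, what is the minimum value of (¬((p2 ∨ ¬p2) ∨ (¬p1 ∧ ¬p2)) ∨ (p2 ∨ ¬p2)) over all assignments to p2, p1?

0.50

The minimum is attained at p2 = 0.5, p1 = 0:
  ¬p2: Gödel ¬ of 0.5 = 0 (operand ≠ 0)
  (p2 ∨ ¬p2) = max(0.5, 0) = 0.5
  ¬p1: Gödel ¬ of 0 = 1 (operand is 0)
  ¬p2: Gödel ¬ of 0.5 = 0 (operand ≠ 0)
  (¬p1 ∧ ¬p2) = min(1, 0) = 0
  ((p2 ∨ ¬p2) ∨ (¬p1 ∧ ¬p2)) = max(0.5, 0) = 0.5
  ¬((p2 ∨ ¬p2) ∨ (¬p1 ∧ ¬p2)): Gödel ¬ of 0.5 = 0 (operand ≠ 0)
  ¬p2: Gödel ¬ of 0.5 = 0 (operand ≠ 0)
  (p2 ∨ ¬p2) = max(0.5, 0) = 0.5
  (¬((p2 ∨ ¬p2) ∨ (¬p1 ∧ ¬p2)) ∨ (p2 ∨ ¬p2)) = max(0, 0.5) = 0.5
Checking all 9 assignments confirms none give a value below 0.50.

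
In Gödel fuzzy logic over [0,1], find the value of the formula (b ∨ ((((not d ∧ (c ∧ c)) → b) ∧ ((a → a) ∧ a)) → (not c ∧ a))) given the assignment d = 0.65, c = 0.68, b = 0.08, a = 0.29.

0.08

not d: Gödel ¬ of 0.65 = 0 (operand ≠ 0)
(c ∧ c) = min(0.68, 0.68) = 0.68
(not d ∧ (c ∧ c)) = min(0, 0.68) = 0
((not d ∧ (c ∧ c)) → b): 0 ≤ 0.08, so result = 1
(a → a): 0.29 ≤ 0.29, so result = 1
((a → a) ∧ a) = min(1, 0.29) = 0.29
(((not d ∧ (c ∧ c)) → b) ∧ ((a → a) ∧ a)) = min(1, 0.29) = 0.29
not c: Gödel ¬ of 0.68 = 0 (operand ≠ 0)
(not c ∧ a) = min(0, 0.29) = 0
((((not d ∧ (c ∧ c)) → b) ∧ ((a → a) ∧ a)) → (not c ∧ a)): 0.29 > 0, so result = 0
(b ∨ ((((not d ∧ (c ∧ c)) → b) ∧ ((a → a) ∧ a)) → (not c ∧ a))) = max(0.08, 0) = 0.08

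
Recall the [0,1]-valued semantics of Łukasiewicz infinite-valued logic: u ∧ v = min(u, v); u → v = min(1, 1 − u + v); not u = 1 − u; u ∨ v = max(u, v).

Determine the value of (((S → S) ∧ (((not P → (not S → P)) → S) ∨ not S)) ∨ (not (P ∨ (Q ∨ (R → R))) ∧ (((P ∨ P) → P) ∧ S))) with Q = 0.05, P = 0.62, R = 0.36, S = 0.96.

(S → S): min(1, 1 − 0.96 + 0.96) = 1
not P: Łukasiewicz ¬ gives 1 − 0.62 = 0.38
not S: Łukasiewicz ¬ gives 1 − 0.96 = 0.04
(not S → P): min(1, 1 − 0.04 + 0.62) = 1
(not P → (not S → P)): min(1, 1 − 0.38 + 1) = 1
((not P → (not S → P)) → S): min(1, 1 − 1 + 0.96) = 0.96
not S: Łukasiewicz ¬ gives 1 − 0.96 = 0.04
(((not P → (not S → P)) → S) ∨ not S) = max(0.96, 0.04) = 0.96
((S → S) ∧ (((not P → (not S → P)) → S) ∨ not S)) = min(1, 0.96) = 0.96
(R → R): min(1, 1 − 0.36 + 0.36) = 1
(Q ∨ (R → R)) = max(0.05, 1) = 1
(P ∨ (Q ∨ (R → R))) = max(0.62, 1) = 1
not (P ∨ (Q ∨ (R → R))): Łukasiewicz ¬ gives 1 − 1 = 0
(P ∨ P) = max(0.62, 0.62) = 0.62
((P ∨ P) → P): min(1, 1 − 0.62 + 0.62) = 1
(((P ∨ P) → P) ∧ S) = min(1, 0.96) = 0.96
(not (P ∨ (Q ∨ (R → R))) ∧ (((P ∨ P) → P) ∧ S)) = min(0, 0.96) = 0
(((S → S) ∧ (((not P → (not S → P)) → S) ∨ not S)) ∨ (not (P ∨ (Q ∨ (R → R))) ∧ (((P ∨ P) → P) ∧ S))) = max(0.96, 0) = 0.96

0.96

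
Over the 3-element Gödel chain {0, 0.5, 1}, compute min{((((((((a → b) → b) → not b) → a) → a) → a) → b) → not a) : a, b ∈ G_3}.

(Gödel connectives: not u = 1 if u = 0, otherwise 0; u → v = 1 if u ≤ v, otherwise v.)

0.00

The minimum is attained at a = 0.5, b = 0.5:
  (a → b): 0.5 ≤ 0.5, so result = 1
  ((a → b) → b): 1 > 0.5, so result = 0.5
  not b: Gödel ¬ of 0.5 = 0 (operand ≠ 0)
  (((a → b) → b) → not b): 0.5 > 0, so result = 0
  ((((a → b) → b) → not b) → a): 0 ≤ 0.5, so result = 1
  (((((a → b) → b) → not b) → a) → a): 1 > 0.5, so result = 0.5
  ((((((a → b) → b) → not b) → a) → a) → a): 0.5 ≤ 0.5, so result = 1
  (((((((a → b) → b) → not b) → a) → a) → a) → b): 1 > 0.5, so result = 0.5
  not a: Gödel ¬ of 0.5 = 0 (operand ≠ 0)
  ((((((((a → b) → b) → not b) → a) → a) → a) → b) → not a): 0.5 > 0, so result = 0
Checking all 9 assignments confirms none give a value below 0.00.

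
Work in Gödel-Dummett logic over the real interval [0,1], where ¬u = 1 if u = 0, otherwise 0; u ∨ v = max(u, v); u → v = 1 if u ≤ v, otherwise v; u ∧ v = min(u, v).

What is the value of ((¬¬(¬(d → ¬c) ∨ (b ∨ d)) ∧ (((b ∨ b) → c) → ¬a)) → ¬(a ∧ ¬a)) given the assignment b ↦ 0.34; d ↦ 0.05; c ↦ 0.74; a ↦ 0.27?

¬c: Gödel ¬ of 0.74 = 0 (operand ≠ 0)
(d → ¬c): 0.05 > 0, so result = 0
¬(d → ¬c): Gödel ¬ of 0 = 1 (operand is 0)
(b ∨ d) = max(0.34, 0.05) = 0.34
(¬(d → ¬c) ∨ (b ∨ d)) = max(1, 0.34) = 1
¬(¬(d → ¬c) ∨ (b ∨ d)): Gödel ¬ of 1 = 0 (operand ≠ 0)
¬¬(¬(d → ¬c) ∨ (b ∨ d)): Gödel ¬ of 0 = 1 (operand is 0)
(b ∨ b) = max(0.34, 0.34) = 0.34
((b ∨ b) → c): 0.34 ≤ 0.74, so result = 1
¬a: Gödel ¬ of 0.27 = 0 (operand ≠ 0)
(((b ∨ b) → c) → ¬a): 1 > 0, so result = 0
(¬¬(¬(d → ¬c) ∨ (b ∨ d)) ∧ (((b ∨ b) → c) → ¬a)) = min(1, 0) = 0
¬a: Gödel ¬ of 0.27 = 0 (operand ≠ 0)
(a ∧ ¬a) = min(0.27, 0) = 0
¬(a ∧ ¬a): Gödel ¬ of 0 = 1 (operand is 0)
((¬¬(¬(d → ¬c) ∨ (b ∨ d)) ∧ (((b ∨ b) → c) → ¬a)) → ¬(a ∧ ¬a)): 0 ≤ 1, so result = 1

1.00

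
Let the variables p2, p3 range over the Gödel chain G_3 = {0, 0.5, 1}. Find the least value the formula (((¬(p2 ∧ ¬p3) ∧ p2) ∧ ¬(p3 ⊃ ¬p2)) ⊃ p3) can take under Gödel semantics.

The minimum is attained at p2 = 1, p3 = 0.5:
  ¬p3: Gödel ¬ of 0.5 = 0 (operand ≠ 0)
  (p2 ∧ ¬p3) = min(1, 0) = 0
  ¬(p2 ∧ ¬p3): Gödel ¬ of 0 = 1 (operand is 0)
  (¬(p2 ∧ ¬p3) ∧ p2) = min(1, 1) = 1
  ¬p2: Gödel ¬ of 1 = 0 (operand ≠ 0)
  (p3 ⊃ ¬p2): 0.5 > 0, so result = 0
  ¬(p3 ⊃ ¬p2): Gödel ¬ of 0 = 1 (operand is 0)
  ((¬(p2 ∧ ¬p3) ∧ p2) ∧ ¬(p3 ⊃ ¬p2)) = min(1, 1) = 1
  (((¬(p2 ∧ ¬p3) ∧ p2) ∧ ¬(p3 ⊃ ¬p2)) ⊃ p3): 1 > 0.5, so result = 0.5
Checking all 9 assignments confirms none give a value below 0.50.

0.50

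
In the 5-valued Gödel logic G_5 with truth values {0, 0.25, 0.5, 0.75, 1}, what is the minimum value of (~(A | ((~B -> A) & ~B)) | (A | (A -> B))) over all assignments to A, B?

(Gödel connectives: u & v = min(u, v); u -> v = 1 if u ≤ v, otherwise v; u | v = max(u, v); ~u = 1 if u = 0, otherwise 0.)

The minimum is attained at A = 0.25, B = 0:
  ~B: Gödel ¬ of 0 = 1 (operand is 0)
  (~B -> A): 1 > 0.25, so result = 0.25
  ~B: Gödel ¬ of 0 = 1 (operand is 0)
  ((~B -> A) & ~B) = min(0.25, 1) = 0.25
  (A | ((~B -> A) & ~B)) = max(0.25, 0.25) = 0.25
  ~(A | ((~B -> A) & ~B)): Gödel ¬ of 0.25 = 0 (operand ≠ 0)
  (A -> B): 0.25 > 0, so result = 0
  (A | (A -> B)) = max(0.25, 0) = 0.25
  (~(A | ((~B -> A) & ~B)) | (A | (A -> B))) = max(0, 0.25) = 0.25
Checking all 25 assignments confirms none give a value below 0.25.

0.25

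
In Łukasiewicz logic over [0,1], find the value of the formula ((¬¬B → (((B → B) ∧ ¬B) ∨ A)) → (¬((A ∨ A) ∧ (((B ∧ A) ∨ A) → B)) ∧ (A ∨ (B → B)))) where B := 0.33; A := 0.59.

0.41

¬B: Łukasiewicz ¬ gives 1 − 0.33 = 0.67
¬¬B: Łukasiewicz ¬ gives 1 − 0.67 = 0.33
(B → B): min(1, 1 − 0.33 + 0.33) = 1
¬B: Łukasiewicz ¬ gives 1 − 0.33 = 0.67
((B → B) ∧ ¬B) = min(1, 0.67) = 0.67
(((B → B) ∧ ¬B) ∨ A) = max(0.67, 0.59) = 0.67
(¬¬B → (((B → B) ∧ ¬B) ∨ A)): min(1, 1 − 0.33 + 0.67) = 1
(A ∨ A) = max(0.59, 0.59) = 0.59
(B ∧ A) = min(0.33, 0.59) = 0.33
((B ∧ A) ∨ A) = max(0.33, 0.59) = 0.59
(((B ∧ A) ∨ A) → B): min(1, 1 − 0.59 + 0.33) = 0.74
((A ∨ A) ∧ (((B ∧ A) ∨ A) → B)) = min(0.59, 0.74) = 0.59
¬((A ∨ A) ∧ (((B ∧ A) ∨ A) → B)): Łukasiewicz ¬ gives 1 − 0.59 = 0.41
(B → B): min(1, 1 − 0.33 + 0.33) = 1
(A ∨ (B → B)) = max(0.59, 1) = 1
(¬((A ∨ A) ∧ (((B ∧ A) ∨ A) → B)) ∧ (A ∨ (B → B))) = min(0.41, 1) = 0.41
((¬¬B → (((B → B) ∧ ¬B) ∨ A)) → (¬((A ∨ A) ∧ (((B ∧ A) ∨ A) → B)) ∧ (A ∨ (B → B)))): min(1, 1 − 1 + 0.41) = 0.41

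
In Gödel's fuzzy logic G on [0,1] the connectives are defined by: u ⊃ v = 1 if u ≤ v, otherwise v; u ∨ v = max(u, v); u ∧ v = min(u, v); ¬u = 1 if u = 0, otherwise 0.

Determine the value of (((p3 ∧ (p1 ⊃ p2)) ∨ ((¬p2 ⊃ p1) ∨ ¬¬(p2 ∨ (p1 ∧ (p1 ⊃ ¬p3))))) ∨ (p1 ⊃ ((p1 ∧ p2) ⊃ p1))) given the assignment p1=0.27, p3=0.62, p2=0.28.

(p1 ⊃ p2): 0.27 ≤ 0.28, so result = 1
(p3 ∧ (p1 ⊃ p2)) = min(0.62, 1) = 0.62
¬p2: Gödel ¬ of 0.28 = 0 (operand ≠ 0)
(¬p2 ⊃ p1): 0 ≤ 0.27, so result = 1
¬p3: Gödel ¬ of 0.62 = 0 (operand ≠ 0)
(p1 ⊃ ¬p3): 0.27 > 0, so result = 0
(p1 ∧ (p1 ⊃ ¬p3)) = min(0.27, 0) = 0
(p2 ∨ (p1 ∧ (p1 ⊃ ¬p3))) = max(0.28, 0) = 0.28
¬(p2 ∨ (p1 ∧ (p1 ⊃ ¬p3))): Gödel ¬ of 0.28 = 0 (operand ≠ 0)
¬¬(p2 ∨ (p1 ∧ (p1 ⊃ ¬p3))): Gödel ¬ of 0 = 1 (operand is 0)
((¬p2 ⊃ p1) ∨ ¬¬(p2 ∨ (p1 ∧ (p1 ⊃ ¬p3)))) = max(1, 1) = 1
((p3 ∧ (p1 ⊃ p2)) ∨ ((¬p2 ⊃ p1) ∨ ¬¬(p2 ∨ (p1 ∧ (p1 ⊃ ¬p3))))) = max(0.62, 1) = 1
(p1 ∧ p2) = min(0.27, 0.28) = 0.27
((p1 ∧ p2) ⊃ p1): 0.27 ≤ 0.27, so result = 1
(p1 ⊃ ((p1 ∧ p2) ⊃ p1)): 0.27 ≤ 1, so result = 1
(((p3 ∧ (p1 ⊃ p2)) ∨ ((¬p2 ⊃ p1) ∨ ¬¬(p2 ∨ (p1 ∧ (p1 ⊃ ¬p3))))) ∨ (p1 ⊃ ((p1 ∧ p2) ⊃ p1))) = max(1, 1) = 1

1.00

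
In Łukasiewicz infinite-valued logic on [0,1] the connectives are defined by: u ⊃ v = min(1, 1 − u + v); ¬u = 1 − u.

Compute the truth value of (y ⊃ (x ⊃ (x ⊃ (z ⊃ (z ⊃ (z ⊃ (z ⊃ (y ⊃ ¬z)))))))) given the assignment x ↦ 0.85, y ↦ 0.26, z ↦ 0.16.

¬z: Łukasiewicz ¬ gives 1 − 0.16 = 0.84
(y ⊃ ¬z): min(1, 1 − 0.26 + 0.84) = 1
(z ⊃ (y ⊃ ¬z)): min(1, 1 − 0.16 + 1) = 1
(z ⊃ (z ⊃ (y ⊃ ¬z))): min(1, 1 − 0.16 + 1) = 1
(z ⊃ (z ⊃ (z ⊃ (y ⊃ ¬z)))): min(1, 1 − 0.16 + 1) = 1
(z ⊃ (z ⊃ (z ⊃ (z ⊃ (y ⊃ ¬z))))): min(1, 1 − 0.16 + 1) = 1
(x ⊃ (z ⊃ (z ⊃ (z ⊃ (z ⊃ (y ⊃ ¬z)))))): min(1, 1 − 0.85 + 1) = 1
(x ⊃ (x ⊃ (z ⊃ (z ⊃ (z ⊃ (z ⊃ (y ⊃ ¬z))))))): min(1, 1 − 0.85 + 1) = 1
(y ⊃ (x ⊃ (x ⊃ (z ⊃ (z ⊃ (z ⊃ (z ⊃ (y ⊃ ¬z)))))))): min(1, 1 − 0.26 + 1) = 1

1.00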